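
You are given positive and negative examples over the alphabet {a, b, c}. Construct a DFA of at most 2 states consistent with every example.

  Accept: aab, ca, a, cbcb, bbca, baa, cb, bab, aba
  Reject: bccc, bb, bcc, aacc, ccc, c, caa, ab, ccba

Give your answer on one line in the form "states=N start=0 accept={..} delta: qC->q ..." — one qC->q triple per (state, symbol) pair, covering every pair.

Grow the machine one transition at a time. Run the examples from 0; the earliest place one falls off (shortest prefix, ties alphabetical) gets sent to the lowest-numbered state that keeps every Accept/Reject pair distinguishable — a pair clashes when both reach the same state with identical unread suffix — and to a fresh state only if none does.
a: 0a undefined. 0a->0: no, aab/ab meet in 0 with "b" left. Open state 1: 0a->1.
b: 0b undefined. 0b->0: no, bab/ab meet in 1 with "b" left. 0b->1: ok.
c: 0c undefined. 0c->0: ok.
aa: 1a undefined. 1a->0: ok.
ab: 1b undefined. 1b->0: ok.
bc: 1c undefined. 1c->0: ok.
All examples now run through 2 states with every (state, symbol) defined. Accept strings end in {1}, Reject strings end in {0}; accept={1}.

states=2 start=0 accept={1} delta: 0a->1 0b->1 0c->0 1a->0 1b->0 1c->0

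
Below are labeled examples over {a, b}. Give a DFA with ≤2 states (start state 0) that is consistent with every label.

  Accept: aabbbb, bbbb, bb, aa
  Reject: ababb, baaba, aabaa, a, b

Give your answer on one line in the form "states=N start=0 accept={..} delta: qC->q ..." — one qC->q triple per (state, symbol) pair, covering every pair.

Fold the examples into a partial DFA from state 0: repeatedly fix the first undefined (state, symbol) met by the shortest-then-alphabetical prefix, trying targets in increasing order and rejecting any under which an Accept and a Reject string meet in one state with the same remainder; add a state when all current targets are rejected. Accepting states are where Accept strings end.
a: 0a undefined. 0a->0: no, aa/a meet in 0. Open state 1: 0a->1.
b: 0b undefined. 0b->0: no, bbbb/b meet in 0. 0b->1: ok.
aa: 1a undefined. 1a->0: ok.
ab: 1b undefined. 1b->0: ok.
All examples now run through 2 states with every (state, symbol) defined. Accept strings end in {0}, Reject strings end in {1}; accept={0}.

states=2 start=0 accept={0} delta: 0a->1 0b->1 1a->0 1b->0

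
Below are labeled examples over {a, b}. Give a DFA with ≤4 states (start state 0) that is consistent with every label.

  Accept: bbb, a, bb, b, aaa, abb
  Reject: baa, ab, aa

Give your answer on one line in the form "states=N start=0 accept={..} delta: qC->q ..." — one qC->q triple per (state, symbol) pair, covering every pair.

states=3 start=0 accept={0,1} delta: 0a->1 0b->0 1a->2 1b->2 2a->0 2b->0

State merging on the prefix tree: take the shortest (then alphabetical) example prefix whose next move is undefined and point that move at state 0, else 1, else 2, ...; a target is out if some Accept/Reject pair would then sit in one state with the same input left (inseparable). If every existing state is out, open a new one.
a: 0a undefined. 0a->0: no, a/aa meet in 0. Open state 1: 0a->1.
b: 0b undefined. 0b->0: ok.
aa: 1a undefined. 1a->0: no, bbb/baa meet in 0. 1a->1: no, a/baa meet in 1. Open state 2: 1a->2.
ab: 1b undefined. 1b->0: no, bbb/ab meet in 0. 1b->1: no, a/ab meet in 1. 1b->2: ok.
aaa: 2a undefined. 2a->0: ok.
abb: 2b undefined. 2b->0: ok.
All examples now run through 3 states with every (state, symbol) defined. Accept strings end in {0,1}, Reject strings end in {2}; accept={0,1}.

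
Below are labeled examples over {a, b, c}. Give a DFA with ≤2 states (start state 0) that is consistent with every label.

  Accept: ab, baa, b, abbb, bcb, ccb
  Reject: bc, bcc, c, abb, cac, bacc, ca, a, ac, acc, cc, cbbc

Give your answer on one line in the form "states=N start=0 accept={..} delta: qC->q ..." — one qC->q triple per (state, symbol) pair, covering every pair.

Grow the machine one transition at a time. Run the examples from 0; the earliest place one falls off (shortest prefix, ties alphabetical) gets sent to the lowest-numbered state that keeps every Accept/Reject pair distinguishable — a pair clashes when both reach the same state with identical unread suffix — and to a fresh state only if none does.
a: 0a undefined. 0a->0: ok.
b: 0b undefined. 0b->0: no, ab/abb meet in 0. Open state 1: 0b->1.
c: 0c undefined. 0c->0: ok.
ba: 1a undefined. 1a->0: no, baa/c meet in 0. 1a->1: ok.
bc: 1c undefined. 1c->0: ok.
abb: 1b undefined. 1b->0: ok.
All examples now run through 2 states with every (state, symbol) defined. Accept strings end in {1}, Reject strings end in {0}; accept={1}.

states=2 start=0 accept={1} delta: 0a->0 0b->1 0c->0 1a->1 1b->0 1c->0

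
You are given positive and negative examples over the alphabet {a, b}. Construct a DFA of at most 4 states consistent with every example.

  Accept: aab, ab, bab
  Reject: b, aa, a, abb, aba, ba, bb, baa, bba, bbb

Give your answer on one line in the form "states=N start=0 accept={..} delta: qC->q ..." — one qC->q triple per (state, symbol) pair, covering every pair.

states=3 start=0 accept={2} delta: 0a->1 0b->0 1a->1 1b->2 2a->0 2b->0

Grow the machine one transition at a time. Run the examples from 0; the earliest place one falls off (shortest prefix, ties alphabetical) gets sent to the lowest-numbered state that keeps every Accept/Reject pair distinguishable — a pair clashes when both reach the same state with identical unread suffix — and to a fresh state only if none does.
a: 0a undefined. 0a->0: no, aab/b meet in 0 with "b" left. Open state 1: 0a->1.
b: 0b undefined. 0b->0: ok.
aa: 1a undefined. 1a->0: no, aab/b meet in 0. 1a->1: ok.
ab: 1b undefined. 1b->0: no, aab/b meet in 0. 1b->1: no, aab/aa meet in 1. Open state 2: 1b->2.
aba: 2a undefined. 2a->0: ok.
abb: 2b undefined. 2b->0: ok.
All examples now run through 3 states with every (state, symbol) defined. Accept strings end in {2}, Reject strings end in {0,1}; accept={2}.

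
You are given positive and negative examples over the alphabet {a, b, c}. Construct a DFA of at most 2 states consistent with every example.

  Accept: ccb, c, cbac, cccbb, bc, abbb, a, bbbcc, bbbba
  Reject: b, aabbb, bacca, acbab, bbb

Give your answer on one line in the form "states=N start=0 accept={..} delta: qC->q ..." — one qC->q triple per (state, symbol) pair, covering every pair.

states=2 start=0 accept={1} delta: 0a->1 0b->0 0c->1 1a->0 1b->1 1c->1

State merging on the prefix tree: take the shortest (then alphabetical) example prefix whose next move is undefined and point that move at state 0, else 1, else 2, ...; a target is out if some Accept/Reject pair would then sit in one state with the same input left (inseparable). If every existing state is out, open a new one.
a: 0a undefined. 0a->0: no, abbb/aabbb meet in 0 with "bbb" left. Open state 1: 0a->1.
b: 0b undefined. 0b->0: ok.
c: 0c undefined. 0c->0: no, ccb/b meet in 0. 0c->1: ok.
aa: 1a undefined. 1a->0: ok.
ab: 1b undefined. 1b->0: no, abbb/b meet in 0. 1b->1: ok.
ac: 1c undefined. 1c->0: no, ccb/b meet in 0. 1c->1: ok.
All examples now run through 2 states with every (state, symbol) defined. Accept strings end in {1}, Reject strings end in {0}; accept={1}.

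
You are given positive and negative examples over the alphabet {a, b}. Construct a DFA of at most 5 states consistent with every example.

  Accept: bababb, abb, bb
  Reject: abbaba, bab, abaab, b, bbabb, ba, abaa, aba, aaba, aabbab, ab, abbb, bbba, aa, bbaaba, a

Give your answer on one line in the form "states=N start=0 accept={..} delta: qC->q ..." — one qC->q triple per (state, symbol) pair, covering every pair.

Grow the machine one transition at a time. Run the examples from 0; the earliest place one falls off (shortest prefix, ties alphabetical) gets sent to the lowest-numbered state that keeps every Accept/Reject pair distinguishable — a pair clashes when both reach the same state with identical unread suffix — and to a fresh state only if none does.
a: 0a undefined. 0a->0: ok.
b: 0b undefined. 0b->0: no, bababb/abbaba meet in 0. Open state 1: 0b->1.
ba: 1a undefined. 1a->0: ok.
bb: 1b undefined. 1b->0: no, bababb/abbaba meet in 0. 1b->1: no, bababb/bab meet in 1. Open state 2: 1b->2.
bba: 2a undefined. 2a->0: no, bababb/bbabb meet in 2. 2a->1: no, bababb/aabbab meet in 2. 2a->2: ok.
bbb: 2b undefined. 2b->0: ok.
All examples now run through 3 states with every (state, symbol) defined. Accept strings end in {2}, Reject strings end in {0,1}; accept={2}.

states=3 start=0 accept={2} delta: 0a->0 0b->1 1a->0 1b->2 2a->2 2b->0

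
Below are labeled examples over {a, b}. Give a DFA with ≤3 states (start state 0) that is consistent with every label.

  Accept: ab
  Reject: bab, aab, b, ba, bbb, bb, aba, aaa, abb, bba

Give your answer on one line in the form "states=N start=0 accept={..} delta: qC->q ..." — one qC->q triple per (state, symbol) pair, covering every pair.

states=3 start=0 accept={0} delta: 0a->1 0b->2 1a->0 1b->0 2a->2 2b->2

Grow the machine one transition at a time. Run the examples from 0; the earliest place one falls off (shortest prefix, ties alphabetical) gets sent to the lowest-numbered state that keeps every Accept/Reject pair distinguishable — a pair clashes when both reach the same state with identical unread suffix — and to a fresh state only if none does.
a: 0a undefined. 0a->0: no, ab/aab meet in 0 with "b" left. Open state 1: 0a->1.
b: 0b undefined. 0b->0: no, ab/bab meet in 1 with "b" left. 0b->1: no, ab/bb meet in 1 with "b" left. Open state 2: 0b->2.
aa: 1a undefined. 1a->0: ok.
ab: 1b undefined. 1b->0: ok.
ba: 2a undefined. 2a->0: no, ab/ba meet in 0. 2a->1: no, ab/bab meet in 0. 2a->2: ok.
bb: 2b undefined. 2b->0: no, ab/bab meet in 0. 2b->1: no, ab/bbb meet in 0. 2b->2: ok.
All examples now run through 3 states with every (state, symbol) defined. Accept strings end in {0}, Reject strings end in {1,2}; accept={0}.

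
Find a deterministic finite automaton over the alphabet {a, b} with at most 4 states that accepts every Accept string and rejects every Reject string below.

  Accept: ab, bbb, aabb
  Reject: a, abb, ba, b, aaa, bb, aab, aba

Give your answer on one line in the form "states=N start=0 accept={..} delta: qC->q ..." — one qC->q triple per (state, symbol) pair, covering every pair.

State merging on the prefix tree: take the shortest (then alphabetical) example prefix whose next move is undefined and point that move at state 0, else 1, else 2, ...; a target is out if some Accept/Reject pair would then sit in one state with the same input left (inseparable). If every existing state is out, open a new one.
a: 0a undefined. 0a->0: no, ab/b meet in 0 with "b" left. Open state 1: 0a->1.
b: 0b undefined. 0b->0: no, bbb/b meet in 0. 0b->1: no, ab/bb meet in 1 with "b" left. Open state 2: 0b->2.
aa: 1a undefined. 1a->0: no, aabb/bb meet in 2 with "b" left. 1a->1: no, ab/aab meet in 1 with "b" left. 1a->2: ok.
ab: 1b undefined. 1b->0: ok.
ba: 2a undefined. 2a->0: no, ab/ba meet in 0. 2a->1: ok.
bb: 2b undefined. 2b->0: no, ab/bb meet in 0. 2b->1: ok.
All examples now run through 3 states with every (state, symbol) defined. Accept strings end in {0}, Reject strings end in {1,2}; accept={0}.

states=3 start=0 accept={0} delta: 0a->1 0b->2 1a->2 1b->0 2a->1 2b->1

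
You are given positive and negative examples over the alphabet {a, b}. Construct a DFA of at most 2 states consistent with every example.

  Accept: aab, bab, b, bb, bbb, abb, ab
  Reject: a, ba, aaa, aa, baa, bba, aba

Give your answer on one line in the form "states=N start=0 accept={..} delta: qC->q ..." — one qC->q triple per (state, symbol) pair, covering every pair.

State merging on the prefix tree: take the shortest (then alphabetical) example prefix whose next move is undefined and point that move at state 0, else 1, else 2, ...; a target is out if some Accept/Reject pair would then sit in one state with the same input left (inseparable). If every existing state is out, open a new one.
a: 0a undefined. 0a->0: ok.
b: 0b undefined. 0b->0: no, aab/a meet in 0. Open state 1: 0b->1.
ba: 1a undefined. 1a->0: ok.
bb: 1b undefined. 1b->0: no, bb/a meet in 0. 1b->1: ok.
All examples now run through 2 states with every (state, symbol) defined. Accept strings end in {1}, Reject strings end in {0}; accept={1}.

states=2 start=0 accept={1} delta: 0a->0 0b->1 1a->0 1b->1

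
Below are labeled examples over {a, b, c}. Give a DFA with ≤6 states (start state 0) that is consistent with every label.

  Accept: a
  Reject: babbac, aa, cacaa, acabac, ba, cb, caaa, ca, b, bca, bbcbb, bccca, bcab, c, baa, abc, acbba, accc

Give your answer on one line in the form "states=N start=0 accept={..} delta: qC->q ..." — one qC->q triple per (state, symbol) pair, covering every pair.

Fold the examples into a partial DFA from state 0: repeatedly fix the first undefined (state, symbol) met by the shortest-then-alphabetical prefix, trying targets in increasing order and rejecting any under which an Accept and a Reject string meet in one state with the same remainder; add a state when all current targets are rejected. Accepting states are where Accept strings end.
a: 0a undefined. 0a->0: no, a/aa meet in 0. Open state 1: 0a->1.
b: 0b undefined. 0b->0: no, a/ba meet in 1. 0b->1: no, a/b meet in 1. Open state 2: 0b->2.
c: 0c undefined. 0c->0: no, a/ca meet in 1. 0c->1: no, a/c meet in 1. 0c->2: ok.
aa: 1a undefined. 1a->0: ok.
ab: 1b undefined. 1b->0: ok.
ac: 1c undefined. 1c->0: ok.
ba: 2a undefined. 2a->0: no, a/cacaa meet in 1. 2a->1: no, a/ba meet in 1. 2a->2: ok.
bb: 2b undefined. 2b->0: no, a/acbba meet in 1. 2b->1: no, a/cb meet in 1. 2b->2: ok.
bc: 2c undefined. 2c->0: no, a/bca meet in 1. 2c->1: no, a/babbac meet in 1. 2c->2: ok.
All examples now run through 3 states with every (state, symbol) defined. Accept strings end in {1}, Reject strings end in {0,2}; accept={1}.

states=3 start=0 accept={1} delta: 0a->1 0b->2 0c->2 1a->0 1b->0 1c->0 2a->2 2b->2 2c->2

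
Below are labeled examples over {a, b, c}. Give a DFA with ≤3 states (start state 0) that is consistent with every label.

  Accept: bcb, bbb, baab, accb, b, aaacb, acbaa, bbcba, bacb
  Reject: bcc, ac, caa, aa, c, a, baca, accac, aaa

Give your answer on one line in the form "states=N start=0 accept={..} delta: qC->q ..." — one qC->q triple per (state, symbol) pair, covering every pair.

states=2 start=0 accept={1} delta: 0a->0 0b->1 0c->0 1a->1 1b->1 1c->0

Fold the examples into a partial DFA from state 0: repeatedly fix the first undefined (state, symbol) met by the shortest-then-alphabetical prefix, trying targets in increasing order and rejecting any under which an Accept and a Reject string meet in one state with the same remainder; add a state when all current targets are rejected. Accepting states are where Accept strings end.
a: 0a undefined. 0a->0: ok.
b: 0b undefined. 0b->0: no, bbb/aa meet in 0. Open state 1: 0b->1.
c: 0c undefined. 0c->0: ok.
ba: 1a undefined. 1a->0: no, acbaa/ac meet in 0. 1a->1: ok.
bb: 1b undefined. 1b->0: no, baab/ac meet in 0. 1b->1: ok.
bc: 1c undefined. 1c->0: ok.
All examples now run through 2 states with every (state, symbol) defined. Accept strings end in {1}, Reject strings end in {0}; accept={1}.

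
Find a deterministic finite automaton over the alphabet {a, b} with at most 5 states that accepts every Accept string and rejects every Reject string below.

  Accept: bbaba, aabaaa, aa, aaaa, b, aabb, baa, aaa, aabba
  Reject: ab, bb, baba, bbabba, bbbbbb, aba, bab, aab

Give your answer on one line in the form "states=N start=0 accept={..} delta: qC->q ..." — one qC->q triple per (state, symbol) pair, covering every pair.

State merging on the prefix tree: take the shortest (then alphabetical) example prefix whose next move is undefined and point that move at state 0, else 1, else 2, ...; a target is out if some Accept/Reject pair would then sit in one state with the same input left (inseparable). If every existing state is out, open a new one.
a: 0a undefined. 0a->0: no, b/ab meet in 0 with "b" left. Open state 1: 0a->1.
b: 0b undefined. 0b->0: no, bbaba/baba meet in 1 with "ba" left. 0b->1: ok.
aa: 1a undefined. 1a->0: no, aabaaa/baba meet in 0. 1a->1: ok.
ab: 1b undefined. 1b->0: no, bbaba/baba meet in 1. 1b->1: no, bbaba/ab meet in 1. Open state 2: 1b->2.
aba: 2a undefined. 2a->0: ok.
bbb: 2b undefined. 2b->0: no, aabb/baba meet in 0. 2b->1: ok.
All examples now run through 3 states with every (state, symbol) defined. Accept strings end in {1}, Reject strings end in {0,2}; accept={1}.

states=3 start=0 accept={1} delta: 0a->1 0b->1 1a->1 1b->2 2a->0 2b->1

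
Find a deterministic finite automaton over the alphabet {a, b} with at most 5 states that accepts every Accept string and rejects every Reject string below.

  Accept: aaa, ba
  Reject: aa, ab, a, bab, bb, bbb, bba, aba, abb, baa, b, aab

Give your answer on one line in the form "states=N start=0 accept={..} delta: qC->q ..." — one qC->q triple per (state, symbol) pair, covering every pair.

Grow the machine one transition at a time. Run the examples from 0; the earliest place one falls off (shortest prefix, ties alphabetical) gets sent to the lowest-numbered state that keeps every Accept/Reject pair distinguishable — a pair clashes when both reach the same state with identical unread suffix — and to a fresh state only if none does.
a: 0a undefined. 0a->0: no, aaa/aa meet in 0. Open state 1: 0a->1.
b: 0b undefined. 0b->0: no, ba/a meet in 1. 0b->1: no, aaa/baa meet in 1 with "aa" left. Open state 2: 0b->2.
aa: 1a undefined. 1a->0: no, aaa/a meet in 1. 1a->1: no, aaa/aa meet in 1. 1a->2: ok.
ab: 1b undefined. 1b->0: ok.
ba: 2a undefined. 2a->0: no, aaa/ab meet in 0. 2a->1: no, aaa/a meet in 1. 2a->2: no, aaa/aa meet in 2. Open state 3: 2a->3.
bb: 2b undefined. 2b->0: ok.
baa: 3a undefined. 3a->0: ok.
bab: 3b undefined. 3b->0: ok.
All examples now run through 4 states with every (state, symbol) defined. Accept strings end in {3}, Reject strings end in {0,1,2}; accept={3}.

states=4 start=0 accept={3} delta: 0a->1 0b->2 1a->2 1b->0 2a->3 2b->0 3a->0 3b->0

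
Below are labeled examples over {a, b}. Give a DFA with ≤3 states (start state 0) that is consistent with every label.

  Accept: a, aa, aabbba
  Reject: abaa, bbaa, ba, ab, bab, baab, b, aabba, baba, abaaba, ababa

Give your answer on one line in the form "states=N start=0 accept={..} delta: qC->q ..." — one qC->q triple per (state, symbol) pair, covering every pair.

states=3 start=0 accept={0} delta: 0a->0 0b->1 1a->1 1b->2 2a->1 2b->0

Grow the machine one transition at a time. Run the examples from 0; the earliest place one falls off (shortest prefix, ties alphabetical) gets sent to the lowest-numbered state that keeps every Accept/Reject pair distinguishable — a pair clashes when both reach the same state with identical unread suffix — and to a fresh state only if none does.
a: 0a undefined. 0a->0: ok.
b: 0b undefined. 0b->0: no, a/abaa meet in 0. Open state 1: 0b->1.
ba: 1a undefined. 1a->0: no, a/abaa meet in 0. 1a->1: ok.
bb: 1b undefined. 1b->0: no, a/bbaa meet in 0. 1b->1: no, aabbba/abaa meet in 1. Open state 2: 1b->2.
bba: 2a undefined. 2a->0: no, a/bbaa meet in 0. 2a->1: ok.
aabbb: 2b undefined. 2b->0: ok.
All examples now run through 3 states with every (state, symbol) defined. Accept strings end in {0}, Reject strings end in {1,2}; accept={0}.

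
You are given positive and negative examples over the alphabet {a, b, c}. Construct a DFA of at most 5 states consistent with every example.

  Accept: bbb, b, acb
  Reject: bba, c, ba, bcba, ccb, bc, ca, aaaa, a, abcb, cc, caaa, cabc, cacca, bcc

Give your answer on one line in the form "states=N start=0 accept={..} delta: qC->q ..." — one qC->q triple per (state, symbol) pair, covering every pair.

states=4 start=0 accept={1} delta: 0a->0 0b->1 0c->2 1a->0 1b->0 1c->3 2a->0 2b->1 2c->3 3a->0 3b->0 3c->0

State merging on the prefix tree: take the shortest (then alphabetical) example prefix whose next move is undefined and point that move at state 0, else 1, else 2, ...; a target is out if some Accept/Reject pair would then sit in one state with the same input left (inseparable). If every existing state is out, open a new one.
a: 0a undefined. 0a->0: ok.
b: 0b undefined. 0b->0: no, bbb/bba meet in 0. Open state 1: 0b->1.
c: 0c undefined. 0c->0: no, b/ccb meet in 1. 0c->1: no, b/c meet in 1. Open state 2: 0c->2.
ba: 1a undefined. 1a->0: ok.
bb: 1b undefined. 1b->0: ok.
bc: 1c undefined. 1c->0: no, bbb/abcb meet in 1. 1c->1: no, bbb/bc meet in 1. 1c->2: no, acb/abcb meet in 2 with "b" left. Open state 3: 1c->3.
ca: 2a undefined. 2a->0: ok.
cc: 2c undefined. 2c->0: no, bbb/ccb meet in 1. 2c->1: no, bbb/cc meet in 1. 2c->2: no, acb/ccb meet in 2 with "b" left. 2c->3: ok.
acb: 2b undefined. 2b->0: no, acb/bba meet in 0. 2b->1: ok.
bcb: 3b undefined. 3b->0: ok.
bcc: 3c undefined. 3c->0: ok.
cacca: 3a undefined. 3a->0: ok.
All examples now run through 4 states with every (state, symbol) defined. Accept strings end in {1}, Reject strings end in {0,2,3}; accept={1}.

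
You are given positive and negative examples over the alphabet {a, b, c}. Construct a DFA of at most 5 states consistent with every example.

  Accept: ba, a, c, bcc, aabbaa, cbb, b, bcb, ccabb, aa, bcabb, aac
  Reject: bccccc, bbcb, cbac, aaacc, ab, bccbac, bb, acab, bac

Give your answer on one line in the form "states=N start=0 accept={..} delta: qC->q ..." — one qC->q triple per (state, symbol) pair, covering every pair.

Grow the machine one transition at a time. Run the examples from 0; the earliest place one falls off (shortest prefix, ties alphabetical) gets sent to the lowest-numbered state that keeps every Accept/Reject pair distinguishable — a pair clashes when both reach the same state with identical unread suffix — and to a fresh state only if none does.
a: 0a undefined. 0a->0: no, b/ab meet in 0 with "b" left. Open state 1: 0a->1.
b: 0b undefined. 0b->0: no, b/bb meet in 0. 0b->1: no, aac/bac meet in 1 with "ac" left. Open state 2: 0b->2.
c: 0c undefined. 0c->0: no, cbb/bb meet in 2 with "b" left. 0c->1: ok.
aa: 1a undefined. 1a->0: ok.
ab: 1b undefined. 1b->0: no, aa/ab meet in 0. 1b->1: no, a/cbac meet in 1. 1b->2: no, cbb/bb meet in 2 with "b" left. Open state 3: 1b->3.
ac: 1c undefined. 1c->0: no, a/aaacc meet in 1. 1c->1: no, a/aaacc meet in 1. 1c->2: ok.
ba: 2a undefined. 2a->0: no, a/bac meet in 1. 2a->1: no, b/bac meet in 2. 2a->2: ok.
bb: 2b undefined. 2b->0: no, aabbaa/bb meet in 0. 2b->1: no, a/bbcb meet in 1. 2b->2: no, ba/bb meet in 2. 2b->3: ok.
bc: 2c undefined. 2c->0: no, a/bccccc meet in 1. 2c->1: no, a/bccccc meet in 1. 2c->2: no, ba/bccccc meet in 2. 2c->3: ok.
bbc: 3c undefined. 3c->0: no, ba/bbcb meet in 2. 3c->1: no, a/bccccc meet in 1. 3c->2: ok.
bca: 3a undefined. 3a->0: no, a/cbac meet in 1. 3a->1: no, ba/cbac meet in 2. 3a->2: ok.
bcb: 3b undefined. 3b->0: ok.
All examples now run through 4 states with every (state, symbol) defined. Accept strings end in {0,1,2}, Reject strings end in {3}; accept={0,1,2}.

states=4 start=0 accept={0,1,2} delta: 0a->1 0b->2 0c->1 1a->0 1b->3 1c->2 2a->2 2b->3 2c->3 3a->2 3b->0 3c->2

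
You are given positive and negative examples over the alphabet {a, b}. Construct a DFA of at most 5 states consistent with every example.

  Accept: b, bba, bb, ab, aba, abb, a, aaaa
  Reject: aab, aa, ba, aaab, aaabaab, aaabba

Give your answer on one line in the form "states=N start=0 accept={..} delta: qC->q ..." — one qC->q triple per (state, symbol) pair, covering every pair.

states=5 start=0 accept={0,1} delta: 0a->1 0b->1 1a->2 1b->0 2a->3 2b->2 3a->0 3b->4 4a->1 4b->1

Grow the machine one transition at a time. Run the examples from 0; the earliest place one falls off (shortest prefix, ties alphabetical) gets sent to the lowest-numbered state that keeps every Accept/Reject pair distinguishable — a pair clashes when both reach the same state with identical unread suffix — and to a fresh state only if none does.
a: 0a undefined. 0a->0: no, b/aab meet in 0 with "b" left. Open state 1: 0a->1.
b: 0b undefined. 0b->0: no, bba/ba meet in 1. 0b->1: ok.
aa: 1a undefined. 1a->0: no, b/aab meet in 1. 1a->1: no, b/aa meet in 1. Open state 2: 1a->2.
ab: 1b undefined. 1b->0: ok.
aaa: 2a undefined. 2a->0: no, b/aaab meet in 1. 2a->1: no, bb/aaab meet in 0. 2a->2: no, aaaa/aa meet in 2. Open state 3: 2a->3.
aab: 2b undefined. 2b->0: no, bb/aab meet in 0. 2b->1: no, b/aab meet in 1. 2b->2: ok.
aaaa: 3a undefined. 3a->0: ok.
aaab: 3b undefined. 3b->0: no, bb/aaab meet in 0. 3b->1: no, b/aaab meet in 1. 3b->2: no, b/aaabaab meet in 1. 3b->3: no, bb/aaabaab meet in 0. Open state 4: 3b->4.
aaaba: 4a undefined. 4a->0: no, bb/aaabaab meet in 0. 4a->1: ok.
aaabb: 4b undefined. 4b->0: no, b/aaabba meet in 1. 4b->1: ok.
All examples now run through 5 states with every (state, symbol) defined. Accept strings end in {0,1}, Reject strings end in {2,4}; accept={0,1}.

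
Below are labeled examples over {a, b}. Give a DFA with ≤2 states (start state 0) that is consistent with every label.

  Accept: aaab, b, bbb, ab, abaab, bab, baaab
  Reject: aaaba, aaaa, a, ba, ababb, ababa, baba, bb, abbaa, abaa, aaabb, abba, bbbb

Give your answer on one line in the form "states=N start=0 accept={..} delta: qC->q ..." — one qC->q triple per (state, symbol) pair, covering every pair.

State merging on the prefix tree: take the shortest (then alphabetical) example prefix whose next move is undefined and point that move at state 0, else 1, else 2, ...; a target is out if some Accept/Reject pair would then sit in one state with the same input left (inseparable). If every existing state is out, open a new one.
a: 0a undefined. 0a->0: ok.
b: 0b undefined. 0b->0: no, aaab/aaaba meet in 0. Open state 1: 0b->1.
ba: 1a undefined. 1a->0: ok.
bb: 1b undefined. 1b->0: ok.
All examples now run through 2 states with every (state, symbol) defined. Accept strings end in {1}, Reject strings end in {0}; accept={1}.

states=2 start=0 accept={1} delta: 0a->0 0b->1 1a->0 1b->0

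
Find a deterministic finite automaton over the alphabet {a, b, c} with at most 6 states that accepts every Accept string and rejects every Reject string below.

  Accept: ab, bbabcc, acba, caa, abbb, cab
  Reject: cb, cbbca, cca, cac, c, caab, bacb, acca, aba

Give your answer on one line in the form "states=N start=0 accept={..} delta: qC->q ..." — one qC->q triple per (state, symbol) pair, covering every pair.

Grow the machine one transition at a time. Run the examples from 0; the earliest place one falls off (shortest prefix, ties alphabetical) gets sent to the lowest-numbered state that keeps every Accept/Reject pair distinguishable — a pair clashes when both reach the same state with identical unread suffix — and to a fresh state only if none does.
a: 0a undefined. 0a->0: ok.
b: 0b undefined. 0b->0: no, ab/aba meet in 0. Open state 1: 0b->1.
c: 0c undefined. 0c->0: no, ab/cb meet in 1. 0c->1: no, ab/c meet in 1. Open state 2: 0c->2.
ba: 1a undefined. 1a->0: ok.
bb: 1b undefined. 1b->0: ok.
ca: 2a undefined. 2a->0: no, ab/caab meet in 1. 2a->1: no, ab/caab meet in 1. 2a->2: no, caa/c meet in 2. Open state 3: 2a->3.
cb: 2b undefined. 2b->0: no, acba/cb meet in 0. 2b->1: no, ab/cb meet in 1. 2b->2: ok.
cc: 2c undefined. 2c->0: ok.
caa: 3a undefined. 3a->0: no, ab/caab meet in 1. 3a->1: ok.
cab: 3b undefined. 3b->0: no, cab/cbbca meet in 0. 3b->1: ok.
cac: 3c undefined. 3c->0: ok.
bbabc: 1c undefined. 1c->0: no, bbabcc/cb meet in 2. 1c->1: ok.
All examples now run through 4 states with every (state, symbol) defined. Accept strings end in {1,3}, Reject strings end in {0,2}; accept={1,3}.

states=4 start=0 accept={1,3} delta: 0a->0 0b->1 0c->2 1a->0 1b->0 1c->1 2a->3 2b->2 2c->0 3a->1 3b->1 3c->0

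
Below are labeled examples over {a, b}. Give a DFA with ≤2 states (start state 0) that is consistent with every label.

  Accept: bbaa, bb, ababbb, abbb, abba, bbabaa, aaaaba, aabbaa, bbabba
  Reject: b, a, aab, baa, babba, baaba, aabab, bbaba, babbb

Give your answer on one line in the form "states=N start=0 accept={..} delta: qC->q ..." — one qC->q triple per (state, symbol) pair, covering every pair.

Fold the examples into a partial DFA from state 0: repeatedly fix the first undefined (state, symbol) met by the shortest-then-alphabetical prefix, trying targets in increasing order and rejecting any under which an Accept and a Reject string meet in one state with the same remainder; add a state when all current targets are rejected. Accepting states are where Accept strings end.
a: 0a undefined. 0a->0: no, ababbb/babbb meet in 0 with "babbb" left. Open state 1: 0a->1.
b: 0b undefined. 0b->0: no, bbaa/baa meet in 1 with "a" left. 0b->1: ok.
aa: 1a undefined. 1a->0: ok.
ab: 1b undefined. 1b->0: ok.
All examples now run through 2 states with every (state, symbol) defined. Accept strings end in {0}, Reject strings end in {1}; accept={0}.

states=2 start=0 accept={0} delta: 0a->1 0b->1 1a->0 1b->0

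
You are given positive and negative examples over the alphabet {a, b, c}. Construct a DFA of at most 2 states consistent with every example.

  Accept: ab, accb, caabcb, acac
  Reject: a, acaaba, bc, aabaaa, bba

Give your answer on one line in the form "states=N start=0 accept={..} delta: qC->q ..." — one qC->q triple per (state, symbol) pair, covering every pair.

states=2 start=0 accept={1} delta: 0a->0 0b->1 0c->1 1a->0 1b->0 1c->0

Grow the machine one transition at a time. Run the examples from 0; the earliest place one falls off (shortest prefix, ties alphabetical) gets sent to the lowest-numbered state that keeps every Accept/Reject pair distinguishable — a pair clashes when both reach the same state with identical unread suffix — and to a fresh state only if none does.
a: 0a undefined. 0a->0: ok.
b: 0b undefined. 0b->0: no, ab/a meet in 0. Open state 1: 0b->1.
c: 0c undefined. 0c->0: no, acac/a meet in 0. 0c->1: ok.
bb: 1b undefined. 1b->0: ok.
bc: 1c undefined. 1c->0: ok.
ca: 1a undefined. 1a->0: ok.
All examples now run through 2 states with every (state, symbol) defined. Accept strings end in {1}, Reject strings end in {0}; accept={1}.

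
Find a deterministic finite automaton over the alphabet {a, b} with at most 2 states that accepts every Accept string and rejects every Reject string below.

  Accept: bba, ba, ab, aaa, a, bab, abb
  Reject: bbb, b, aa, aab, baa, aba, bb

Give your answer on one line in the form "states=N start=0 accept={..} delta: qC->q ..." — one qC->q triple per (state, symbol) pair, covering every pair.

states=2 start=0 accept={1} delta: 0a->1 0b->0 1a->0 1b->1

Grow the machine one transition at a time. Run the examples from 0; the earliest place one falls off (shortest prefix, ties alphabetical) gets sent to the lowest-numbered state that keeps every Accept/Reject pair distinguishable — a pair clashes when both reach the same state with identical unread suffix — and to a fresh state only if none does.
a: 0a undefined. 0a->0: no, ba/aba meet in 0 with "ba" left. Open state 1: 0a->1.
b: 0b undefined. 0b->0: ok.
aa: 1a undefined. 1a->0: ok.
ab: 1b undefined. 1b->0: no, bba/aba meet in 1. 1b->1: ok.
All examples now run through 2 states with every (state, symbol) defined. Accept strings end in {1}, Reject strings end in {0}; accept={1}.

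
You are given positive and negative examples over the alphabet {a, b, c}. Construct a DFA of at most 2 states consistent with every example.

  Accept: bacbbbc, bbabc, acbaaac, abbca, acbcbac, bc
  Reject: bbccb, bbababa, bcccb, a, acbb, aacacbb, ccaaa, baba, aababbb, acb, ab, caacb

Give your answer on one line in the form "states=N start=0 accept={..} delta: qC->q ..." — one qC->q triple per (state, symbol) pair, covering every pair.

Grow the machine one transition at a time. Run the examples from 0; the earliest place one falls off (shortest prefix, ties alphabetical) gets sent to the lowest-numbered state that keeps every Accept/Reject pair distinguishable — a pair clashes when both reach the same state with identical unread suffix — and to a fresh state only if none does.
a: 0a undefined. 0a->0: ok.
b: 0b undefined. 0b->0: ok.
c: 0c undefined. 0c->0: no, bacbbbc/bbccb meet in 0. Open state 1: 0c->1.
ca: 1a undefined. 1a->0: no, abbca/bbababa meet in 0. 1a->1: ok.
cc: 1c undefined. 1c->0: ok.
acb: 1b undefined. 1b->0: ok.
All examples now run through 2 states with every (state, symbol) defined. Accept strings end in {1}, Reject strings end in {0}; accept={1}.

states=2 start=0 accept={1} delta: 0a->0 0b->0 0c->1 1a->1 1b->0 1c->0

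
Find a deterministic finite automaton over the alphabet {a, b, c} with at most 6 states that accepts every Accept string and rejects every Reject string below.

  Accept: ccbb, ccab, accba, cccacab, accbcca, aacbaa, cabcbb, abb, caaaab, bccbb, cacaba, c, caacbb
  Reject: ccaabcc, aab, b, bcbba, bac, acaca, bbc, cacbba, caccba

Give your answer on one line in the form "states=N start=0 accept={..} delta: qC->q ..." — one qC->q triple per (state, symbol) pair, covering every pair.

states=6 start=0 accept={2,4} delta: 0a->0 0b->1 0c->2 1a->1 1b->2 1c->0 2a->3 2b->4 2c->3 3a->1 3b->4 3c->5 4a->4 4b->2 4c->4 5a->3 5b->0 5c->0

State merging on the prefix tree: take the shortest (then alphabetical) example prefix whose next move is undefined and point that move at state 0, else 1, else 2, ...; a target is out if some Accept/Reject pair would then sit in one state with the same input left (inseparable). If every existing state is out, open a new one.
a: 0a undefined. 0a->0: ok.
b: 0b undefined. 0b->0: no, abb/aab meet in 0. Open state 1: 0b->1.
c: 0c undefined. 0c->0: no, ccab/aab meet in 1. 0c->1: no, c/aab meet in 1. Open state 2: 0c->2.
ba: 1a undefined. 1a->0: no, c/bac meet in 2. 1a->1: ok.
bb: 1b undefined. 1b->0: no, c/bbc meet in 2. 1b->1: no, abb/aab meet in 1. 1b->2: ok.
bc: 1c undefined. 1c->0: ok.
ca: 2a undefined. 2a->0: no, accba/caccba meet in 2 with "cba" left. 2a->1: no, cacaba/aab meet in 1. 2a->2: no, abb/bcbba meet in 2. Open state 3: 2a->3.
cc: 2c undefined. 2c->0: no, ccbb/ccaabcc meet in 2. 2c->1: no, accba/bcbba meet in 3. 2c->2: no, abb/bbc meet in 2. 2c->3: ok.
caa: 3a undefined. 3a->0: no, ccab/aab meet in 1. 3a->1: ok.
cab: 3b undefined. 3b->0: no, ccbb/aab meet in 1. 3b->1: no, accba/aab meet in 1. 3b->2: no, accba/bcbba meet in 3. 3b->3: no, ccbb/bcbba meet in 3. Open state 4: 3b->4.
cac: 3c undefined. 3c->0: no, cacaba/aab meet in 1. 3c->1: no, cccacab/ccaabcc meet in 1. 3c->2: no, ccab/ccaabcc meet in 2. 3c->3: no, accba/caccba meet in 4 with "a" left. 3c->4: no, accba/acaca meet in 4 with "a" left. Open state 5: 3c->5.
aacb: 2b undefined. 2b->0: no, aacbaa/bac meet in 0. 2b->1: no, aacbaa/aab meet in 1. 2b->2: no, aacbaa/aab meet in 1. 2b->3: no, aacbaa/aab meet in 1. 2b->4: ok.
cabc: 4c undefined. 4c->0: no, accbcca/bcbba meet in 3. 4c->1: no, accbcca/bac meet in 0. 4c->2: no, accbcca/aab meet in 1. 4c->3: no, accbcca/acaca meet in 5 with "a" left. 4c->4: ok.
caca: 5a undefined. 5a->0: no, cacaba/aab meet in 1. 5a->1: no, cccacab/aab meet in 1. 5a->2: no, ccab/acaca meet in 2. 5a->3: ok.
cacb: 5b undefined. 5b->0: ok.
cacc: 5c undefined. 5c->0: ok.
ccbb: 4b undefined. 4b->0: no, ccbb/bac meet in 0. 4b->1: no, ccbb/aab meet in 1. 4b->2: ok.
aacba: 4a undefined. 4a->0: no, accba/bac meet in 0. 4a->1: no, accba/aab meet in 1. 4a->2: no, aacbaa/bcbba meet in 3. 4a->3: no, accba/bcbba meet in 3. 4a->4: ok.
All examples now run through 6 states with every (state, symbol) defined. Accept strings end in {2,4}, Reject strings end in {0,1,3,5}; accept={2,4}.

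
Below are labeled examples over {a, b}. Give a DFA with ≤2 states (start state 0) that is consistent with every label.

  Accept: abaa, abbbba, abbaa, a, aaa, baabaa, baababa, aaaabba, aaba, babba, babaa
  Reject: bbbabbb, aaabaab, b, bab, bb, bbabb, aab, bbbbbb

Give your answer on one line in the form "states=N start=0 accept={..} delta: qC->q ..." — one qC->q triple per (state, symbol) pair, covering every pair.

Grow the machine one transition at a time. Run the examples from 0; the earliest place one falls off (shortest prefix, ties alphabetical) gets sent to the lowest-numbered state that keeps every Accept/Reject pair distinguishable — a pair clashes when both reach the same state with identical unread suffix — and to a fresh state only if none does.
a: 0a undefined. 0a->0: ok.
b: 0b undefined. 0b->0: no, abaa/bbbabbb meet in 0. Open state 1: 0b->1.
ba: 1a undefined. 1a->0: ok.
bb: 1b undefined. 1b->0: no, abaa/bb meet in 0. 1b->1: ok.
All examples now run through 2 states with every (state, symbol) defined. Accept strings end in {0}, Reject strings end in {1}; accept={0}.

states=2 start=0 accept={0} delta: 0a->0 0b->1 1a->0 1b->1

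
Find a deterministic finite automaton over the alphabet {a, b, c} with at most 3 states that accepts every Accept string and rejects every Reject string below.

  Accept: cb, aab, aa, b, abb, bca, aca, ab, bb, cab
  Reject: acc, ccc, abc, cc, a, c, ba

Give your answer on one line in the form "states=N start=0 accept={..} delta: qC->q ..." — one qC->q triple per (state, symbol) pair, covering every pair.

states=2 start=0 accept={0} delta: 0a->1 0b->0 0c->1 1a->0 1b->0 1c->1

State merging on the prefix tree: take the shortest (then alphabetical) example prefix whose next move is undefined and point that move at state 0, else 1, else 2, ...; a target is out if some Accept/Reject pair would then sit in one state with the same input left (inseparable). If every existing state is out, open a new one.
a: 0a undefined. 0a->0: no, aa/a meet in 0. Open state 1: 0a->1.
b: 0b undefined. 0b->0: ok.
c: 0c undefined. 0c->0: no, cb/ccc meet in 0. 0c->1: ok.
aa: 1a undefined. 1a->0: ok.
ab: 1b undefined. 1b->0: ok.
ac: 1c undefined. 1c->0: no, cb/cc meet in 0. 1c->1: ok.
All examples now run through 2 states with every (state, symbol) defined. Accept strings end in {0}, Reject strings end in {1}; accept={0}.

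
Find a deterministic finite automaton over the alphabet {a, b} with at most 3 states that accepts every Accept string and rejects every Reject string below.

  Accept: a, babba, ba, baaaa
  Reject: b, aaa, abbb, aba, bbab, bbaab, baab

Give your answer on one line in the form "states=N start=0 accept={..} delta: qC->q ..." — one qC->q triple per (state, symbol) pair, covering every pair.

Grow the machine one transition at a time. Run the examples from 0; the earliest place one falls off (shortest prefix, ties alphabetical) gets sent to the lowest-numbered state that keeps every Accept/Reject pair distinguishable — a pair clashes when both reach the same state with identical unread suffix — and to a fresh state only if none does.
a: 0a undefined. 0a->0: no, a/aaa meet in 0. Open state 1: 0a->1.
b: 0b undefined. 0b->0: ok.
aa: 1a undefined. 1a->0: no, a/aaa meet in 1. 1a->1: no, a/aaa meet in 1. Open state 2: 1a->2.
ab: 1b undefined. 1b->0: no, a/aba meet in 1. 1b->1: no, a/abbb meet in 1. 1b->2: ok.
aaa: 2a undefined. 2a->0: ok.
abb: 2b undefined. 2b->0: ok.
All examples now run through 3 states with every (state, symbol) defined. Accept strings end in {1}, Reject strings end in {0,2}; accept={1}.

states=3 start=0 accept={1} delta: 0a->1 0b->0 1a->2 1b->2 2a->0 2b->0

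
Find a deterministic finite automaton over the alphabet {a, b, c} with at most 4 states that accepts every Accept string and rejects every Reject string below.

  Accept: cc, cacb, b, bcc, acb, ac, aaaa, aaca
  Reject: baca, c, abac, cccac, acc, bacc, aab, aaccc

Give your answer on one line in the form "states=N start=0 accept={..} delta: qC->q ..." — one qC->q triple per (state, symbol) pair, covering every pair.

Grow the machine one transition at a time. Run the examples from 0; the earliest place one falls off (shortest prefix, ties alphabetical) gets sent to the lowest-numbered state that keeps every Accept/Reject pair distinguishable — a pair clashes when both reach the same state with identical unread suffix — and to a fresh state only if none does.
a: 0a undefined. 0a->0: no, cc/acc meet in 0 with "cc" left. Open state 1: 0a->1.
b: 0b undefined. 0b->0: ok.
c: 0c undefined. 0c->0: no, cc/c meet in 0. 0c->1: ok.
aa: 1a undefined. 1a->0: no, b/aab meet in 0. 1a->1: no, aaaa/c meet in 1. Open state 2: 1a->2.
ab: 1b undefined. 1b->0: no, cc/abac meet in 1 with "c" left. 1b->1: ok.
ac: 1c undefined. 1c->0: ok.
aaa: 2a undefined. 2a->0: no, aaaa/baca meet in 1. 2a->1: ok.
aab: 2b undefined. 2b->0: no, cc/aab meet in 0. 2b->1: ok.
aac: 2c undefined. 2c->0: no, cc/abac meet in 0. 2c->1: no, cacb/baca meet in 1. 2c->2: no, cacb/baca meet in 1. Open state 3: 2c->3.
aaca: 3a undefined. 3a->0: ok.
aacc: 3c undefined. 3c->0: ok.
cacb: 3b undefined. 3b->0: ok.
All examples now run through 4 states with every (state, symbol) defined. Accept strings end in {0,2}, Reject strings end in {1,3}; accept={0,2}.

states=4 start=0 accept={0,2} delta: 0a->1 0b->0 0c->1 1a->2 1b->1 1c->0 2a->1 2b->1 2c->3 3a->0 3b->0 3c->0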